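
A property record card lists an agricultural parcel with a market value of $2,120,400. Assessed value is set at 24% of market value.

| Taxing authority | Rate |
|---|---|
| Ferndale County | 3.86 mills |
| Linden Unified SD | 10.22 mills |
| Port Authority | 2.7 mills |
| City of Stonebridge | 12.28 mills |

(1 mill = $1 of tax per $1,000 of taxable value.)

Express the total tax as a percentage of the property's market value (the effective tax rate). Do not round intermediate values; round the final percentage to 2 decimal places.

0.70%

Assessed value = $2,120,400 × 0.24 = $508,896
Ferndale County: $508,896 × 0.00386 = $1,964.33856
Linden Unified SD: $508,896 × 0.01022 = $5,200.91712
Port Authority: $508,896 × 0.0027 = $1,374.0192
City of Stonebridge: $508,896 × 0.01228 = $6,249.24288
Total tax = $14,788.51776
Effective rate = $14,788.51776 ÷ $2,120,400 = 0.70% of market value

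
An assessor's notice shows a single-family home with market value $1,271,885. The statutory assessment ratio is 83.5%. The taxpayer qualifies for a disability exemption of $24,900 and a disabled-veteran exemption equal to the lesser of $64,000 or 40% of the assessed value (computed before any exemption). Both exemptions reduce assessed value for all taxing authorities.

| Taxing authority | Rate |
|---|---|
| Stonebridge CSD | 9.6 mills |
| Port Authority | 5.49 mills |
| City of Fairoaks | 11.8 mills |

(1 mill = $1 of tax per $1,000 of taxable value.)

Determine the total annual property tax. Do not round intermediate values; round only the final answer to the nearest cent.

$26,167.30

Assessed value = $1,271,885 × 0.835 = $1,062,023.975
Disabled-veteran exemption = min($64,000, 40% × $1,062,023.975) = min($64,000, $424,809.59) = $64,000 (dollar cap binds)
Taxable value = $1,062,023.975 − $24,900 − $64,000 = $973,123.975
Stonebridge CSD: $973,123.975 × 0.0096 = $9,341.99016
Port Authority: $973,123.975 × 0.00549 = $5,342.45062275
City of Fairoaks: $973,123.975 × 0.0118 = $11,482.862905
Total = $26,167.30368775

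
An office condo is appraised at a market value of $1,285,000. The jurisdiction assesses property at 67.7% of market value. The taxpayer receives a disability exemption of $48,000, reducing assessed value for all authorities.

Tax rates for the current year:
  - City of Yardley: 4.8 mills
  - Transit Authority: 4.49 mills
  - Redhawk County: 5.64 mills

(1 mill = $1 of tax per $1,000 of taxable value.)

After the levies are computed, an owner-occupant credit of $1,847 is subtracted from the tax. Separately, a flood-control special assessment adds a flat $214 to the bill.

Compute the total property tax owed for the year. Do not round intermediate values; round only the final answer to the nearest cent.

$10,638.64

Assessed value = $1,285,000 × 0.677 = $869,945
Taxable value = $869,945 − $48,000 = $821,945
City of Yardley: $821,945 × 0.0048 = $3,945.336
Transit Authority: $821,945 × 0.00449 = $3,690.53305
Redhawk County: $821,945 × 0.00564 = $4,635.7698
Levies subtotal = $12,271.63885
After credit = $12,271.63885 − $1,847 = $10,424.63885
Total = $10,424.63885 + $214 = $10,638.63885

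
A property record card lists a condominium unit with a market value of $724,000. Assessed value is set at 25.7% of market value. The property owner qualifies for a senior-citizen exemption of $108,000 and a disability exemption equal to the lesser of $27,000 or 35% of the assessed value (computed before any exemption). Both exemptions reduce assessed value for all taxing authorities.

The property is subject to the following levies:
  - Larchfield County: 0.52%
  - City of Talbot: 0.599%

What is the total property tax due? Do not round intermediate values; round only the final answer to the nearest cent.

$571.45

Assessed value = $724,000 × 0.257 = $186,068
Disability exemption = min($27,000, 35% × $186,068) = min($27,000, $65,123.8) = $27,000 (dollar cap binds)
Taxable value = $186,068 − $108,000 − $27,000 = $51,068
Larchfield County: $51,068 × 0.0052 = $265.5536
City of Talbot: $51,068 × 0.00599 = $305.89732
Total = $571.45092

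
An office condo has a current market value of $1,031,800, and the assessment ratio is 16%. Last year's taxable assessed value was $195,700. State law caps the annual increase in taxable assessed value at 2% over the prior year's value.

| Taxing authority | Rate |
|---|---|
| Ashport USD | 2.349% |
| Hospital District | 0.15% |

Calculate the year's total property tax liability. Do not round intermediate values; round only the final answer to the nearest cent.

$4,125.55

Uncapped assessed value = $1,031,800 × 0.16 = $165,088
Cap limit = $195,700 × 1.02 = $199,614
Taxable assessed value = min($165,088, $199,614) = $165,088 (cap does not bind)
Ashport USD: $165,088 × 0.02349 = $3,877.91712
Hospital District: $165,088 × 0.0015 = $247.632
Total = $4,125.54912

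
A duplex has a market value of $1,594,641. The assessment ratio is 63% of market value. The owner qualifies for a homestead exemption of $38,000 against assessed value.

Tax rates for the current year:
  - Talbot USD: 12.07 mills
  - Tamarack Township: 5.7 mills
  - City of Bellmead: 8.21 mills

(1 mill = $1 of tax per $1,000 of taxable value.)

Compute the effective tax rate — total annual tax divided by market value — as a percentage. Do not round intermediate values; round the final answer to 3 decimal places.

1.575%

Assessed value = $1,594,641 × 0.63 = $1,004,623.83
Taxable value = $1,004,623.83 − $38,000 = $966,623.83
Talbot USD: $966,623.83 × 0.01207 = $11,667.1496281
Tamarack Township: $966,623.83 × 0.0057 = $5,509.755831
City of Bellmead: $966,623.83 × 0.00821 = $7,935.9816443
Total tax = $25,112.8871034
Effective rate = $25,112.8871034 ÷ $1,594,641 = 1.575% of market value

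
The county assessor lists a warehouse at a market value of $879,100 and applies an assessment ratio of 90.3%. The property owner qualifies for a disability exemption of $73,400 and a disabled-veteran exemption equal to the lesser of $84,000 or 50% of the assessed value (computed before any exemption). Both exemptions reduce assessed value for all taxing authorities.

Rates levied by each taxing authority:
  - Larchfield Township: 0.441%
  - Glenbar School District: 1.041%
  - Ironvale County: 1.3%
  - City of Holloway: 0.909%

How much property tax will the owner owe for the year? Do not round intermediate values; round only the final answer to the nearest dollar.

$23,491

Assessed value = $879,100 × 0.903 = $793,827.3
Disabled-veteran exemption = min($84,000, 50% × $793,827.3) = min($84,000, $396,913.65) = $84,000 (dollar cap binds)
Taxable value = $793,827.3 − $73,400 − $84,000 = $636,427.3
Larchfield Township: $636,427.3 × 0.00441 = $2,806.644393
Glenbar School District: $636,427.3 × 0.01041 = $6,625.208193
Ironvale County: $636,427.3 × 0.013 = $8,273.5549
City of Holloway: $636,427.3 × 0.00909 = $5,785.124157
Total = $23,490.531643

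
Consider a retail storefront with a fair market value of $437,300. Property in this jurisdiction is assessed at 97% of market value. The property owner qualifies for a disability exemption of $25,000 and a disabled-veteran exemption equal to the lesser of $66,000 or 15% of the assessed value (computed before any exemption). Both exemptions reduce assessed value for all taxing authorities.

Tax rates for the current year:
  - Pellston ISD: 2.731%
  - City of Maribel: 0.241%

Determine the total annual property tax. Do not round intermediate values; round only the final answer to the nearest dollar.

$9,973

Assessed value = $437,300 × 0.97 = $424,181
Disabled-veteran exemption = min($66,000, 15% × $424,181) = min($66,000, $63,627.15) = $63,627.15 (percentage binds)
Taxable value = $424,181 − $25,000 − $63,627.15 = $335,553.85
Pellston ISD: $335,553.85 × 0.02731 = $9,163.9756435
City of Maribel: $335,553.85 × 0.00241 = $808.6847785
Total = $9,972.660422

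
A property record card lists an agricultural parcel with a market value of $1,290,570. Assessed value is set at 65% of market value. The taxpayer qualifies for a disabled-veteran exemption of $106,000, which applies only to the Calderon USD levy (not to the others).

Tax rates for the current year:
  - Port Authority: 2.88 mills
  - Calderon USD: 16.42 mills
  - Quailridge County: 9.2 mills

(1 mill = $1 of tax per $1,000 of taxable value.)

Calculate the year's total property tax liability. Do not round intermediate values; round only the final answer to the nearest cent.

Assessed value = $1,290,570 × 0.65 = $838,870.5
Port Authority: $838,870.5 × 0.00288 = $2,415.94704
Calderon USD: ($838,870.5 − $106,000) × 0.01642 = $732,870.5 × 0.01642 = $12,033.73361
Quailridge County: $838,870.5 × 0.0092 = $7,717.6086
Total = $22,167.28925

$22,167.29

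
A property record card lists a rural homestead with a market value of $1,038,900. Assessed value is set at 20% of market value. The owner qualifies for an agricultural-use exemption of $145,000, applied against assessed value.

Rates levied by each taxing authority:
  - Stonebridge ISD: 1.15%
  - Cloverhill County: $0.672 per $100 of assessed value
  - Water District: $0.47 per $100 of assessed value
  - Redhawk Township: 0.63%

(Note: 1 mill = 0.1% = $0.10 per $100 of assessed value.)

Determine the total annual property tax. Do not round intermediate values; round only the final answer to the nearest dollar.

Assessed value = $1,038,900 × 0.2 = $207,780
Taxable value = $207,780 − $145,000 = $62,780
Stonebridge ISD: $62,780 × 0.0115 = $721.97
Cloverhill County: $62,780 × 0.00672 = $421.8816
Water District: $62,780 × 0.0047 = $295.066
Redhawk Township: $62,780 × 0.0063 = $395.514
Total = $1,834.4316

$1,834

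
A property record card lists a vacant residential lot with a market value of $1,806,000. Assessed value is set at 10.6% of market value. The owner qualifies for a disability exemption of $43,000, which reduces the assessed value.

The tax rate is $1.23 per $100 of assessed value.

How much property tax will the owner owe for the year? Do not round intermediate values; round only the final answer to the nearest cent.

$1,825.76

Assessed value = $1,806,000 × 0.106 = $191,436
Taxable value = $191,436 − $43,000 = $148,436
Tax = $148,436 × 0.0123 = $1,825.7628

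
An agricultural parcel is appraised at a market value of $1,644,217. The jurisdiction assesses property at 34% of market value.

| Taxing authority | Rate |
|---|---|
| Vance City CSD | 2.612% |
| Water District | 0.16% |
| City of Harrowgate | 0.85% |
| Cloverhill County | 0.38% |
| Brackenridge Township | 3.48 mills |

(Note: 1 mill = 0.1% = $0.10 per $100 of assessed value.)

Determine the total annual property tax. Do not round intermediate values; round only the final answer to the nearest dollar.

$24,318

Assessed value = $1,644,217 × 0.34 = $559,033.78
Vance City CSD: $559,033.78 × 0.02612 = $14,601.9623336
Water District: $559,033.78 × 0.0016 = $894.454048
City of Harrowgate: $559,033.78 × 0.0085 = $4,751.78713
Cloverhill County: $559,033.78 × 0.0038 = $2,124.328364
Brackenridge Township: $559,033.78 × 0.00348 = $1,945.4375544
Total = $24,317.96943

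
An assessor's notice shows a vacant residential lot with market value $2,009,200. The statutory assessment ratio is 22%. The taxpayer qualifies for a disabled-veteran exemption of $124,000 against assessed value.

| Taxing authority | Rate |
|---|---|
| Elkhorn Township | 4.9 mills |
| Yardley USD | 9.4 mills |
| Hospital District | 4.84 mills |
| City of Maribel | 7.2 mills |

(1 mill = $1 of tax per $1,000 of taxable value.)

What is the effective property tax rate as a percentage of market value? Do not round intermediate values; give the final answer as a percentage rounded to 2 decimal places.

Assessed value = $2,009,200 × 0.22 = $442,024
Taxable value = $442,024 − $124,000 = $318,024
Elkhorn Township: $318,024 × 0.0049 = $1,558.3176
Yardley USD: $318,024 × 0.0094 = $2,989.4256
Hospital District: $318,024 × 0.00484 = $1,539.23616
City of Maribel: $318,024 × 0.0072 = $2,289.7728
Total tax = $8,376.75216
Effective rate = $8,376.75216 ÷ $2,009,200 = 0.42% of market value

0.42%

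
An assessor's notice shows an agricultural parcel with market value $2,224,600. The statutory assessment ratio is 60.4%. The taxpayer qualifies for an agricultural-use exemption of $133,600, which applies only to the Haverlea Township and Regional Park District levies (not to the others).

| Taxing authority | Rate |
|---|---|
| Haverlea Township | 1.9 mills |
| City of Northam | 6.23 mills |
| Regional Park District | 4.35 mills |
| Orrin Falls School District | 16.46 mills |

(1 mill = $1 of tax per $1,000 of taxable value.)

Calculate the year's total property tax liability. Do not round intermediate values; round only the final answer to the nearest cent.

Assessed value = $2,224,600 × 0.604 = $1,343,658.4
Haverlea Township: ($1,343,658.4 − $133,600) × 0.0019 = $1,210,058.4 × 0.0019 = $2,299.11096
City of Northam: $1,343,658.4 × 0.00623 = $8,370.991832
Regional Park District: ($1,343,658.4 − $133,600) × 0.00435 = $1,210,058.4 × 0.00435 = $5,263.75404
Orrin Falls School District: $1,343,658.4 × 0.01646 = $22,116.617264
Total = $38,050.474096

$38,050.47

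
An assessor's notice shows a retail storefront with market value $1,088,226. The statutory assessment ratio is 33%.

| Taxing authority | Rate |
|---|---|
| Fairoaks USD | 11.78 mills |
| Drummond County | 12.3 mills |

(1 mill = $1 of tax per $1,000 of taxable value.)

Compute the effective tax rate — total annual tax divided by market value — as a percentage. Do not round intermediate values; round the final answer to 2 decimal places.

Assessed value = $1,088,226 × 0.33 = $359,114.58
Fairoaks USD: $359,114.58 × 0.01178 = $4,230.3697524
Drummond County: $359,114.58 × 0.0123 = $4,417.109334
Total tax = $8,647.4790864
Effective rate = $8,647.4790864 ÷ $1,088,226 = 0.79% of market value

0.79%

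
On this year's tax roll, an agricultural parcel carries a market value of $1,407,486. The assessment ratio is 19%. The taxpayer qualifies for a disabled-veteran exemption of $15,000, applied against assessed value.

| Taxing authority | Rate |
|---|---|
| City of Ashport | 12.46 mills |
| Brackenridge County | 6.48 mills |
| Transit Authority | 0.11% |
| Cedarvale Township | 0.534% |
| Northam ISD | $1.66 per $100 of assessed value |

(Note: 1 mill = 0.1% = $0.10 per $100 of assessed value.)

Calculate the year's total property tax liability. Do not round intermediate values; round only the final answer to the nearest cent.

$10,596.69

Assessed value = $1,407,486 × 0.19 = $267,422.34
Taxable value = $267,422.34 − $15,000 = $252,422.34
City of Ashport: $252,422.34 × 0.01246 = $3,145.1823564
Brackenridge County: $252,422.34 × 0.00648 = $1,635.6967632
Transit Authority: $252,422.34 × 0.0011 = $277.664574
Cedarvale Township: $252,422.34 × 0.00534 = $1,347.9352956
Northam ISD: $252,422.34 × 0.0166 = $4,190.210844
Total = $10,596.6898332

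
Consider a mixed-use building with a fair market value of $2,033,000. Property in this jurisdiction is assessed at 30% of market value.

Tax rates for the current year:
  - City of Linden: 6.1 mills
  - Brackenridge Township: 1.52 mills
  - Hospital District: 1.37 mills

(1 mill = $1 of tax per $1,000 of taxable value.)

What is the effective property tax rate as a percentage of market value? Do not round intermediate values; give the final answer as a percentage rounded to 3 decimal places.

Assessed value = $2,033,000 × 0.3 = $609,900
City of Linden: $609,900 × 0.0061 = $3,720.39
Brackenridge Township: $609,900 × 0.00152 = $927.048
Hospital District: $609,900 × 0.00137 = $835.563
Total tax = $5,483.001
Effective rate = $5,483.001 ÷ $2,033,000 = 0.270% of market value

0.270%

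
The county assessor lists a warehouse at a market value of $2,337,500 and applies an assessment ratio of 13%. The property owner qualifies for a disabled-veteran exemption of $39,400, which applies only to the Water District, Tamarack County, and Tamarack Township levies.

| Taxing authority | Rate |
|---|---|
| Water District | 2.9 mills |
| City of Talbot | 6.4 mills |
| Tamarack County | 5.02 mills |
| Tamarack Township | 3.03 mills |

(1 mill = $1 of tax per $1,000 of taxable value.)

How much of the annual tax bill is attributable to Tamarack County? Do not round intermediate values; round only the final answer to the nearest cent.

Assessed value = $2,337,500 × 0.13 = $303,875
Tamarack County taxable value = $303,875 − $39,400 = $264,475
Tamarack County levy = $264,475 × 0.00502 = $1,327.6645

$1,327.66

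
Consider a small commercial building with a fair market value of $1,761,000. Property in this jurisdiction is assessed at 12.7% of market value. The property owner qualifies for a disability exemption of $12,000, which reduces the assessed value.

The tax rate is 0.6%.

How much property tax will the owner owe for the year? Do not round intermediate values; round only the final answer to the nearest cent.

Assessed value = $1,761,000 × 0.127 = $223,647
Taxable value = $223,647 − $12,000 = $211,647
Tax = $211,647 × 0.006 = $1,269.882

$1,269.88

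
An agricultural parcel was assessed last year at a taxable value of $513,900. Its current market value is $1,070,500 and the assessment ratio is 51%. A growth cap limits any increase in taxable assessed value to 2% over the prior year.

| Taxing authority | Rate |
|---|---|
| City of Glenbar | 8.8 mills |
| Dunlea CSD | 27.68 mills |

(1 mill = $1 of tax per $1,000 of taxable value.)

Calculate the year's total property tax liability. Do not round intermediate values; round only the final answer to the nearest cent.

Uncapped assessed value = $1,070,500 × 0.51 = $545,955
Cap limit = $513,900 × 1.02 = $524,178
Taxable assessed value = min($545,955, $524,178) = $524,178 (cap binds)
City of Glenbar: $524,178 × 0.0088 = $4,612.7664
Dunlea CSD: $524,178 × 0.02768 = $14,509.24704
Total = $19,122.01344

$19,122.01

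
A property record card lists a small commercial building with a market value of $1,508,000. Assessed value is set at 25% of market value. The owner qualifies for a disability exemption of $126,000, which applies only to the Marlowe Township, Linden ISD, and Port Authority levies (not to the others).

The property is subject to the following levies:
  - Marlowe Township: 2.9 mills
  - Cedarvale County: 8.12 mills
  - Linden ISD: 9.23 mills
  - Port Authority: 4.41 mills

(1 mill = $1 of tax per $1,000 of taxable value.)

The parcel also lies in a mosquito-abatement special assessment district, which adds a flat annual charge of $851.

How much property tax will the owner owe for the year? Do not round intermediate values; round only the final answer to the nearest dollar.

$8,064

Assessed value = $1,508,000 × 0.25 = $377,000
Marlowe Township: ($377,000 − $126,000) × 0.0029 = $251,000 × 0.0029 = $727.9
Cedarvale County: $377,000 × 0.00812 = $3,061.24
Linden ISD: ($377,000 − $126,000) × 0.00923 = $251,000 × 0.00923 = $2,316.73
Port Authority: ($377,000 − $126,000) × 0.00441 = $251,000 × 0.00441 = $1,106.91
Levies subtotal = $7,212.78
Total = $7,212.78 + $851 = $8,063.78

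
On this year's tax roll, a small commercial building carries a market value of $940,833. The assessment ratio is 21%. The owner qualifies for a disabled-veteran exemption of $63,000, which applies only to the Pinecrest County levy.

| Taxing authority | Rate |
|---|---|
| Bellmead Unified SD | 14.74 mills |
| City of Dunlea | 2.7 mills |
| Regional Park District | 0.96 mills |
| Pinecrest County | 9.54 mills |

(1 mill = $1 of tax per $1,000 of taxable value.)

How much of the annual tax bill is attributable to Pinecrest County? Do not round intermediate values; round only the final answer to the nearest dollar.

Assessed value = $940,833 × 0.21 = $197,574.93
Pinecrest County taxable value = $197,574.93 − $63,000 = $134,574.93
Pinecrest County levy = $134,574.93 × 0.00954 = $1,283.8448322

$1,284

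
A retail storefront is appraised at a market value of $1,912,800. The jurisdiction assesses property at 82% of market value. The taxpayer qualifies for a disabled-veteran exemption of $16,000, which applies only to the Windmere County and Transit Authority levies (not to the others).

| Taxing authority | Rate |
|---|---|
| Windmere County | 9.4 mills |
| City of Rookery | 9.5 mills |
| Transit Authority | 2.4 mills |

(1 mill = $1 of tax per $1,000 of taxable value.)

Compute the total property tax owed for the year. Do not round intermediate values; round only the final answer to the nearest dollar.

$33,220

Assessed value = $1,912,800 × 0.82 = $1,568,496
Windmere County: ($1,568,496 − $16,000) × 0.0094 = $1,552,496 × 0.0094 = $14,593.4624
City of Rookery: $1,568,496 × 0.0095 = $14,900.712
Transit Authority: ($1,568,496 − $16,000) × 0.0024 = $1,552,496 × 0.0024 = $3,725.9904
Total = $33,220.1648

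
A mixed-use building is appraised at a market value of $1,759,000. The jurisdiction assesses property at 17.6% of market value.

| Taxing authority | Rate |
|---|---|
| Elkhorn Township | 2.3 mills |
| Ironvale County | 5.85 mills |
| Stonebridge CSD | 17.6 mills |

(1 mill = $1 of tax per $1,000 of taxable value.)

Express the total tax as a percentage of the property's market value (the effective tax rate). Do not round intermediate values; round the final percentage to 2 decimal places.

0.45%

Assessed value = $1,759,000 × 0.176 = $309,584
Elkhorn Township: $309,584 × 0.0023 = $712.0432
Ironvale County: $309,584 × 0.00585 = $1,811.0664
Stonebridge CSD: $309,584 × 0.0176 = $5,448.6784
Total tax = $7,971.788
Effective rate = $7,971.788 ÷ $1,759,000 = 0.45% of market value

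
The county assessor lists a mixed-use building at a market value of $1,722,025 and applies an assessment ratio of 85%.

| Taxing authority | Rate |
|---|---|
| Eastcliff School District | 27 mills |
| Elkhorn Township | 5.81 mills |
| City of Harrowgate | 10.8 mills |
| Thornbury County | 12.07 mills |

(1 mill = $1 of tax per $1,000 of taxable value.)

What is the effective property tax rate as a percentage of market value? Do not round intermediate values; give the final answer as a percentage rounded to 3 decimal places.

Assessed value = $1,722,025 × 0.85 = $1,463,721.25
Eastcliff School District: $1,463,721.25 × 0.027 = $39,520.47375
Elkhorn Township: $1,463,721.25 × 0.00581 = $8,504.2204625
City of Harrowgate: $1,463,721.25 × 0.0108 = $15,808.1895
Thornbury County: $1,463,721.25 × 0.01207 = $17,667.1154875
Total tax = $81,499.9992
Effective rate = $81,499.9992 ÷ $1,722,025 = 4.733% of market value

4.733%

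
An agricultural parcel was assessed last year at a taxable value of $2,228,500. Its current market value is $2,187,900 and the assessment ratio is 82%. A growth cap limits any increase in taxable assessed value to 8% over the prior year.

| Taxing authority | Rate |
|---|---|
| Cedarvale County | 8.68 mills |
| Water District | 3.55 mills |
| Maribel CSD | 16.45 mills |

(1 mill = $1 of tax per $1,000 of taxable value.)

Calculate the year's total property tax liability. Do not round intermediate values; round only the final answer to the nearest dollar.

Uncapped assessed value = $2,187,900 × 0.82 = $1,794,078
Cap limit = $2,228,500 × 1.08 = $2,406,780
Taxable assessed value = min($1,794,078, $2,406,780) = $1,794,078 (cap does not bind)
Cedarvale County: $1,794,078 × 0.00868 = $15,572.59704
Water District: $1,794,078 × 0.00355 = $6,368.9769
Maribel CSD: $1,794,078 × 0.01645 = $29,512.5831
Total = $51,454.15704

$51,454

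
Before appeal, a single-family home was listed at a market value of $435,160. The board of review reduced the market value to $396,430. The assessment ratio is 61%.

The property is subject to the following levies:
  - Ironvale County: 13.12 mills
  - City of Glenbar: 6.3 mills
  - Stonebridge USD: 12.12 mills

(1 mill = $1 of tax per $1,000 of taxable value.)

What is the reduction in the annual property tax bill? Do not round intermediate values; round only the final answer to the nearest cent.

$745.14

Old assessed value = $435,160 × 0.61 = $265,447.6
New assessed value = $396,430 × 0.61 = $241,822.3
Combined rate = 0.01312 + 0.0063 + 0.01212 = 0.03154
Old tax = $265,447.6 × 0.03154 = $8,372.217304
New tax = $241,822.3 × 0.03154 = $7,627.075342
Reduction = $8,372.217304 − $7,627.075342 = $745.141962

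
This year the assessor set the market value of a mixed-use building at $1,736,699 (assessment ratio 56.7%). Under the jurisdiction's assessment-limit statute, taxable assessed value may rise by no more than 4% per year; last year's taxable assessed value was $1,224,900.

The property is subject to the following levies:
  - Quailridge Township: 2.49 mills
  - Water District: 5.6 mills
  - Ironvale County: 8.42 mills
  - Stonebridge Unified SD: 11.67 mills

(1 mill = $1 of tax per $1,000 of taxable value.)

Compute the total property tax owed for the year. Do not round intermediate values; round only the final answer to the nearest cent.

$27,749.08

Uncapped assessed value = $1,736,699 × 0.567 = $984,708.333
Cap limit = $1,224,900 × 1.04 = $1,273,896
Taxable assessed value = min($984,708.333, $1,273,896) = $984,708.333 (cap does not bind)
Quailridge Township: $984,708.333 × 0.00249 = $2,451.92374917
Water District: $984,708.333 × 0.0056 = $5,514.3666648
Ironvale County: $984,708.333 × 0.00842 = $8,291.24416386
Stonebridge Unified SD: $984,708.333 × 0.01167 = $11,491.54624611
Total = $27,749.08082394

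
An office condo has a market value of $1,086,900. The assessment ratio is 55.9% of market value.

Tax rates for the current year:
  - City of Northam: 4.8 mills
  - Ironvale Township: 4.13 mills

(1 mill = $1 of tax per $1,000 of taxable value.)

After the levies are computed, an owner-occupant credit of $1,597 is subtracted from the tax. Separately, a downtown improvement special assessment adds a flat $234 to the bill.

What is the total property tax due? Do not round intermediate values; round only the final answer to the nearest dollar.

$4,063

Assessed value = $1,086,900 × 0.559 = $607,577.1
City of Northam: $607,577.1 × 0.0048 = $2,916.37008
Ironvale Township: $607,577.1 × 0.00413 = $2,509.293423
Levies subtotal = $5,425.663503
After credit = $5,425.663503 − $1,597 = $3,828.663503
Total = $3,828.663503 + $234 = $4,062.663503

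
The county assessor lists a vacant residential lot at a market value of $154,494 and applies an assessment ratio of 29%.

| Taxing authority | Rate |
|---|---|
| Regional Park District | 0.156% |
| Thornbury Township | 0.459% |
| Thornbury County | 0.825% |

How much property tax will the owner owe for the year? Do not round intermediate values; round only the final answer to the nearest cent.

Assessed value = $154,494 × 0.29 = $44,803.26
Regional Park District: $44,803.26 × 0.00156 = $69.8930856
Thornbury Township: $44,803.26 × 0.00459 = $205.6469634
Thornbury County: $44,803.26 × 0.00825 = $369.626895
Total = $69.8930856 + $205.6469634 + $369.626895 = $645.166944

$645.17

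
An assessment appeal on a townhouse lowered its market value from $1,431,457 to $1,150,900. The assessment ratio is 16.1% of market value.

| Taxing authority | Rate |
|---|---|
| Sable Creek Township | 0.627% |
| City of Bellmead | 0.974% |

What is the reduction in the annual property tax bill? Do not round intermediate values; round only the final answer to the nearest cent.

Old assessed value = $1,431,457 × 0.161 = $230,464.577
New assessed value = $1,150,900 × 0.161 = $185,294.9
Combined rate = 0.00627 + 0.00974 = 0.01601
Old tax = $230,464.577 × 0.01601 = $3,689.73787777
New tax = $185,294.9 × 0.01601 = $2,966.571349
Reduction = $3,689.73787777 − $2,966.571349 = $723.16652877

$723.17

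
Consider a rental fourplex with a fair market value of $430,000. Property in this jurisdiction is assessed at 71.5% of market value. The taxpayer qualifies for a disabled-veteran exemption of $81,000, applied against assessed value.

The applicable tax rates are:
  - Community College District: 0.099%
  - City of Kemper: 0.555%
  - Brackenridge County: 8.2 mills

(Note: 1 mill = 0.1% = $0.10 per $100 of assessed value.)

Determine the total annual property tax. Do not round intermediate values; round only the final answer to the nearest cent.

$3,337.87

Assessed value = $430,000 × 0.715 = $307,450
Taxable value = $307,450 − $81,000 = $226,450
Community College District: $226,450 × 0.00099 = $224.1855
City of Kemper: $226,450 × 0.00555 = $1,256.7975
Brackenridge County: $226,450 × 0.0082 = $1,856.89
Total = $3,337.873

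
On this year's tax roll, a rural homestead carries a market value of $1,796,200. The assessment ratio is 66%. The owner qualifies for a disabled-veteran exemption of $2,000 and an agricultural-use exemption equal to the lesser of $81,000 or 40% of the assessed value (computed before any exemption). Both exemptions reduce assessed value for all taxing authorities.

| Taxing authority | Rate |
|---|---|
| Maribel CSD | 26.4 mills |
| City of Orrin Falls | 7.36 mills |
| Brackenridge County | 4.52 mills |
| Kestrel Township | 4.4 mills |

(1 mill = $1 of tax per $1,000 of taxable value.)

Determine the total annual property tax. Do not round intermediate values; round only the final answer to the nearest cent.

Assessed value = $1,796,200 × 0.66 = $1,185,492
Agricultural-use exemption = min($81,000, 40% × $1,185,492) = min($81,000, $474,196.8) = $81,000 (dollar cap binds)
Taxable value = $1,185,492 − $2,000 − $81,000 = $1,102,492
Maribel CSD: $1,102,492 × 0.0264 = $29,105.7888
City of Orrin Falls: $1,102,492 × 0.00736 = $8,114.34112
Brackenridge County: $1,102,492 × 0.00452 = $4,983.26384
Kestrel Township: $1,102,492 × 0.0044 = $4,850.9648
Total = $47,054.35856

$47,054.36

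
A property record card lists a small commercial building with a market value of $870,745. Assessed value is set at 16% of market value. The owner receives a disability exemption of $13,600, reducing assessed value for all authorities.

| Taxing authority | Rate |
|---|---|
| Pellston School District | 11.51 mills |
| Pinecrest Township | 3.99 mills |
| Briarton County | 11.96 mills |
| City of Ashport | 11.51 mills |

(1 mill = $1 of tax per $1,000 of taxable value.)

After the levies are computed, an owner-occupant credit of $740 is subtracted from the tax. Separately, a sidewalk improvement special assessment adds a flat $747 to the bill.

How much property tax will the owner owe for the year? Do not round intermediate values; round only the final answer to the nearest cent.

$4,906.28

Assessed value = $870,745 × 0.16 = $139,319.2
Taxable value = $139,319.2 − $13,600 = $125,719.2
Pellston School District: $125,719.2 × 0.01151 = $1,447.027992
Pinecrest Township: $125,719.2 × 0.00399 = $501.619608
Briarton County: $125,719.2 × 0.01196 = $1,503.601632
City of Ashport: $125,719.2 × 0.01151 = $1,447.027992
Levies subtotal = $4,899.277224
After credit = $4,899.277224 − $740 = $4,159.277224
Total = $4,159.277224 + $747 = $4,906.277224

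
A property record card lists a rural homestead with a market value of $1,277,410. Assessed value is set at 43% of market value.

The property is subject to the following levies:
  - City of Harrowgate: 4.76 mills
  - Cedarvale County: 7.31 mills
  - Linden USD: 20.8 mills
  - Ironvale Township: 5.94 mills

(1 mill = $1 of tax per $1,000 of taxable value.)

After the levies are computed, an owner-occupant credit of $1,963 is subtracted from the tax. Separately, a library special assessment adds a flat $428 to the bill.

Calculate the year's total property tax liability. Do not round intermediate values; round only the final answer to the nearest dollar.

Assessed value = $1,277,410 × 0.43 = $549,286.3
City of Harrowgate: $549,286.3 × 0.00476 = $2,614.602788
Cedarvale County: $549,286.3 × 0.00731 = $4,015.282853
Linden USD: $549,286.3 × 0.0208 = $11,425.15504
Ironvale Township: $549,286.3 × 0.00594 = $3,262.760622
Levies subtotal = $21,317.801303
After credit = $21,317.801303 − $1,963 = $19,354.801303
Total = $19,354.801303 + $428 = $19,782.801303

$19,783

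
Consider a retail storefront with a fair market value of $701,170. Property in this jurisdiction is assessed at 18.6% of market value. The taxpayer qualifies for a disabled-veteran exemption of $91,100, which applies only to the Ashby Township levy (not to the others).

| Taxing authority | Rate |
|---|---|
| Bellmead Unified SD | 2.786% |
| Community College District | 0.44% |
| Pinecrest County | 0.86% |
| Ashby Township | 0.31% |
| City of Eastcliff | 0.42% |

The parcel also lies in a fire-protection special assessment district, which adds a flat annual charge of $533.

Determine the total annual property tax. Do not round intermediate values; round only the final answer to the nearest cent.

$6,531.50

Assessed value = $701,170 × 0.186 = $130,417.62
Bellmead Unified SD: $130,417.62 × 0.02786 = $3,633.4348932
Community College District: $130,417.62 × 0.0044 = $573.837528
Pinecrest County: $130,417.62 × 0.0086 = $1,121.591532
Ashby Township: ($130,417.62 − $91,100) × 0.0031 = $39,317.62 × 0.0031 = $121.884622
City of Eastcliff: $130,417.62 × 0.0042 = $547.754004
Levies subtotal = $5,998.5025792
Total = $5,998.5025792 + $533 = $6,531.5025792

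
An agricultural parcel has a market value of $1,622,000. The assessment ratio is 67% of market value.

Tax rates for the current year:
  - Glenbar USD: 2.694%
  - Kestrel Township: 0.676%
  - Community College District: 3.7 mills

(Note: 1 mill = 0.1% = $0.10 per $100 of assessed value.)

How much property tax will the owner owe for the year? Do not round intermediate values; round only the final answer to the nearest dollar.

Assessed value = $1,622,000 × 0.67 = $1,086,740
Glenbar USD: $1,086,740 × 0.02694 = $29,276.7756
Kestrel Township: $1,086,740 × 0.00676 = $7,346.3624
Community College District: $1,086,740 × 0.0037 = $4,020.938
Total = $40,644.076

$40,644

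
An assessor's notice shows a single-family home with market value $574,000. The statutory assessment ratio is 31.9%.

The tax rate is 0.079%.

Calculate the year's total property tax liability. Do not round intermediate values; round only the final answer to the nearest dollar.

Assessed value = $574,000 × 0.319 = $183,106
Tax = $183,106 × 0.00079 = $144.65374

$145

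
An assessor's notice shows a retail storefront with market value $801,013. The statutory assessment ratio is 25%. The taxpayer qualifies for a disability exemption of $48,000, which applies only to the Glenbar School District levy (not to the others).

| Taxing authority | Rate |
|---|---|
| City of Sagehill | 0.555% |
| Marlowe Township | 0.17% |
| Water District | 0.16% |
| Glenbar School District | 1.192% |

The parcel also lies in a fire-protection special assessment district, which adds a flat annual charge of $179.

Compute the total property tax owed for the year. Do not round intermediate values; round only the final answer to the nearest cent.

$3,766.10

Assessed value = $801,013 × 0.25 = $200,253.25
City of Sagehill: $200,253.25 × 0.00555 = $1,111.4055375
Marlowe Township: $200,253.25 × 0.0017 = $340.430525
Water District: $200,253.25 × 0.0016 = $320.4052
Glenbar School District: ($200,253.25 − $48,000) × 0.01192 = $152,253.25 × 0.01192 = $1,814.85874
Levies subtotal = $3,587.1000025
Total = $3,587.1000025 + $179 = $3,766.1000025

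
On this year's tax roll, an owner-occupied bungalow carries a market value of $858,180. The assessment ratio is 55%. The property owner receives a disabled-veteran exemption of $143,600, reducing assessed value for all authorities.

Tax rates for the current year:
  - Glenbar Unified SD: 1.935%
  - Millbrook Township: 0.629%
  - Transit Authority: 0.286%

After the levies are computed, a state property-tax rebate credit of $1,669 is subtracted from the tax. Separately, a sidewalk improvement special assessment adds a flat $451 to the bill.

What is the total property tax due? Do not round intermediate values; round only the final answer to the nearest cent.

$8,141.37

Assessed value = $858,180 × 0.55 = $471,999
Taxable value = $471,999 − $143,600 = $328,399
Glenbar Unified SD: $328,399 × 0.01935 = $6,354.52065
Millbrook Township: $328,399 × 0.00629 = $2,065.62971
Transit Authority: $328,399 × 0.00286 = $939.22114
Levies subtotal = $9,359.3715
After credit = $9,359.3715 − $1,669 = $7,690.3715
Total = $7,690.3715 + $451 = $8,141.3715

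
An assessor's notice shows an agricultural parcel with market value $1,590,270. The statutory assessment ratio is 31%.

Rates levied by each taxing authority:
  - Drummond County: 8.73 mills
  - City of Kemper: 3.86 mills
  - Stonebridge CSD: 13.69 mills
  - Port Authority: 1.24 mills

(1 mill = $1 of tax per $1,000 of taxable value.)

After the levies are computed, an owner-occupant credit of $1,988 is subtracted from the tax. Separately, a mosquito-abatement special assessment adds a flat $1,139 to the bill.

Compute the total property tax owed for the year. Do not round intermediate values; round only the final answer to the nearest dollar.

$12,718

Assessed value = $1,590,270 × 0.31 = $492,983.7
Drummond County: $492,983.7 × 0.00873 = $4,303.747701
City of Kemper: $492,983.7 × 0.00386 = $1,902.917082
Stonebridge CSD: $492,983.7 × 0.01369 = $6,748.946853
Port Authority: $492,983.7 × 0.00124 = $611.299788
Levies subtotal = $13,566.911424
After credit = $13,566.911424 − $1,988 = $11,578.911424
Total = $11,578.911424 + $1,139 = $12,717.911424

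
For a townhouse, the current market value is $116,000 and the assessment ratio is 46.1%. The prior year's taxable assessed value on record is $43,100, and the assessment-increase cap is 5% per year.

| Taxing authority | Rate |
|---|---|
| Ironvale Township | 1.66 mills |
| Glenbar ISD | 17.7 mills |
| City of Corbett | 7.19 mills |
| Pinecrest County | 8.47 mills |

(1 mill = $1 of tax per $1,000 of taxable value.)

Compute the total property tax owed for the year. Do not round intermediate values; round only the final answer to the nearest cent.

Uncapped assessed value = $116,000 × 0.461 = $53,476
Cap limit = $43,100 × 1.05 = $45,255
Taxable assessed value = min($53,476, $45,255) = $45,255 (cap binds)
Ironvale Township: $45,255 × 0.00166 = $75.1233
Glenbar ISD: $45,255 × 0.0177 = $801.0135
City of Corbett: $45,255 × 0.00719 = $325.38345
Pinecrest County: $45,255 × 0.00847 = $383.30985
Total = $1,584.8301

$1,584.83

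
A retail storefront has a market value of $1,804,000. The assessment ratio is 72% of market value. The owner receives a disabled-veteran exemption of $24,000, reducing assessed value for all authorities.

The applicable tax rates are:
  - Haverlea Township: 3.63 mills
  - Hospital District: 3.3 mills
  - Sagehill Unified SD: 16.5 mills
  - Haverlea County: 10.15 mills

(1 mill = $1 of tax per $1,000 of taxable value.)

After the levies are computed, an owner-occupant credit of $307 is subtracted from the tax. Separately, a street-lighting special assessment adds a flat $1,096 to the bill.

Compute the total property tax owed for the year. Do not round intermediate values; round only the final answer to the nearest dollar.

$43,599

Assessed value = $1,804,000 × 0.72 = $1,298,880
Taxable value = $1,298,880 − $24,000 = $1,274,880
Haverlea Township: $1,274,880 × 0.00363 = $4,627.8144
Hospital District: $1,274,880 × 0.0033 = $4,207.104
Sagehill Unified SD: $1,274,880 × 0.0165 = $21,035.52
Haverlea County: $1,274,880 × 0.01015 = $12,940.032
Levies subtotal = $42,810.4704
After credit = $42,810.4704 − $307 = $42,503.4704
Total = $42,503.4704 + $1,096 = $43,599.4704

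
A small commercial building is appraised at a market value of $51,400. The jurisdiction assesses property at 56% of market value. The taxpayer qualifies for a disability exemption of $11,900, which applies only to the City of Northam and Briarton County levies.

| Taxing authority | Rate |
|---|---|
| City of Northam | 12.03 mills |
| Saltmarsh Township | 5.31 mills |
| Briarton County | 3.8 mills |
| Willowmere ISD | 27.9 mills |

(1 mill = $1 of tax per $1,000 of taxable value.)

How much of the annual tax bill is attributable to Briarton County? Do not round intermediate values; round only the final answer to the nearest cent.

$64.16

Assessed value = $51,400 × 0.56 = $28,784
Briarton County taxable value = $28,784 − $11,900 = $16,884
Briarton County levy = $16,884 × 0.0038 = $64.1592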